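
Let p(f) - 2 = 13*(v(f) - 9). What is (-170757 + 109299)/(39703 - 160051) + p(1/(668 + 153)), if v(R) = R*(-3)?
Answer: -1886148829/16467618 ≈ -114.54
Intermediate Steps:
v(R) = -3*R
p(f) = -115 - 39*f (p(f) = 2 + 13*(-3*f - 9) = 2 + 13*(-9 - 3*f) = 2 + (-117 - 39*f) = -115 - 39*f)
(-170757 + 109299)/(39703 - 160051) + p(1/(668 + 153)) = (-170757 + 109299)/(39703 - 160051) + (-115 - 39/(668 + 153)) = -61458/(-120348) + (-115 - 39/821) = -61458*(-1/120348) + (-115 - 39*1/821) = 10243/20058 + (-115 - 39/821) = 10243/20058 - 94454/821 = -1886148829/16467618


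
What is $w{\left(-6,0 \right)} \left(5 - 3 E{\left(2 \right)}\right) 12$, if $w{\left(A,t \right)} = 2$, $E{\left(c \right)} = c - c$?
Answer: $120$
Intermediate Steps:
$E{\left(c \right)} = 0$
$w{\left(-6,0 \right)} \left(5 - 3 E{\left(2 \right)}\right) 12 = 2 \left(5 - 0\right) 12 = 2 \left(5 + 0\right) 12 = 2 \cdot 5 \cdot 12 = 10 \cdot 12 = 120$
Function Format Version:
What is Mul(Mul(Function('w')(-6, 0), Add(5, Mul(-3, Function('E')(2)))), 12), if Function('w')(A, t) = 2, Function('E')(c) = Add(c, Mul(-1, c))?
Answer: 120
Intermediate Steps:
Function('E')(c) = 0
Mul(Mul(Function('w')(-6, 0), Add(5, Mul(-3, Function('E')(2)))), 12) = Mul(Mul(2, Add(5, Mul(-3, 0))), 12) = Mul(Mul(2, Add(5, 0)), 12) = Mul(Mul(2, 5), 12) = Mul(10, 12) = 120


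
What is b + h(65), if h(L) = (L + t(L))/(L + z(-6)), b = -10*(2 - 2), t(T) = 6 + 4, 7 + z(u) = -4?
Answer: 25/18 ≈ 1.3889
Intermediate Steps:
z(u) = -11 (z(u) = -7 - 4 = -11)
t(T) = 10
b = 0 (b = -10*0 = 0)
h(L) = (10 + L)/(-11 + L) (h(L) = (L + 10)/(L - 11) = (10 + L)/(-11 + L))
b + h(65) = 0 + (10 + 65)/(-11 + 65) = 0 + 75/54 = 0 + (1/54)*75 = 0 + 25/18 = 25/18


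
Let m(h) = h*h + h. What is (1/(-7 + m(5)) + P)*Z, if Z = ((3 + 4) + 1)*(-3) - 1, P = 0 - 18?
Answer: 10325/23 ≈ 448.91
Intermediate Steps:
P = -18
m(h) = h + h² (m(h) = h² + h = h + h²)
Z = -25 (Z = (7 + 1)*(-3) - 1 = 8*(-3) - 1 = -24 - 1 = -25)
(1/(-7 + m(5)) + P)*Z = (1/(-7 + 5*(1 + 5)) - 18)*(-25) = (1/(-7 + 5*6) - 18)*(-25) = (1/(-7 + 30) - 18)*(-25) = (1/23 - 18)*(-25) = -413/23*(-25) = 10325/23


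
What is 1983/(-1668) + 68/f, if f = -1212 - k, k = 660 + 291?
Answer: -1467551/1202628 ≈ -1.2203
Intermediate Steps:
k = 951
f = -2163 (f = -1212 - 1*951 = -1212 - 951 = -2163)
1983/(-1668) + 68/f = 1983/(-1668) + 68/(-2163) = 1983*(-1/1668) + 68*(-1/2163) = -661/556 - 68/2163 = -1467551/1202628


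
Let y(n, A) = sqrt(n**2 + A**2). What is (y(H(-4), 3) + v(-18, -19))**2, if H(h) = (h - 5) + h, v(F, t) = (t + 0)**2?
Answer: (361 + sqrt(178))**2 ≈ 1.4013e+5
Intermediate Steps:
v(F, t) = t**2
H(h) = -5 + 2*h (H(h) = (-5 + h) + h = -5 + 2*h)
y(n, A) = sqrt(A**2 + n**2)
(y(H(-4), 3) + v(-18, -19))**2 = (sqrt(3**2 + (-5 + 2*(-4))**2) + (-19)**2)**2 = (sqrt(9 + (-5 - 8)**2) + 361)**2 = (sqrt(9 + (-13)**2) + 361)**2 = (sqrt(9 + 169) + 361)**2 = (sqrt(178) + 361)**2 = (361 + sqrt(178))**2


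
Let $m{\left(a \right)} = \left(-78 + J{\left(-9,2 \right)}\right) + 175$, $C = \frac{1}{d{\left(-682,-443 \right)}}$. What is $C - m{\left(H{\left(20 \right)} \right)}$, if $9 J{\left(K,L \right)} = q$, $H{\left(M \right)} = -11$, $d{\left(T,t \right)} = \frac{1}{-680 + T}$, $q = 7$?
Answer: $- \frac{13138}{9} \approx -1459.8$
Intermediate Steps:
$J{\left(K,L \right)} = \frac{7}{9}$ ($J{\left(K,L \right)} = \frac{1}{9} \cdot 7 = \frac{7}{9}$)
$C = -1362$ ($C = \frac{1}{\frac{1}{-680 - 682}} = \frac{1}{\frac{1}{-1362}} = \frac{1}{- \frac{1}{1362}} = -1362$)
$m{\left(a \right)} = \frac{880}{9}$ ($m{\left(a \right)} = \left(-78 + \frac{7}{9}\right) + 175 = - \frac{695}{9} + 175 = \frac{880}{9}$)
$C - m{\left(H{\left(20 \right)} \right)} = -1362 - \frac{880}{9} = - \frac{13138}{9}$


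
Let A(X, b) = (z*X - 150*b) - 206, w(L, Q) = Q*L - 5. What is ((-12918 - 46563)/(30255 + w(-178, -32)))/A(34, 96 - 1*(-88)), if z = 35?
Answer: 2203/35434768 ≈ 6.2171e-5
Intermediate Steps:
w(L, Q) = -5 + L*Q (w(L, Q) = L*Q - 5 = -5 + L*Q)
A(X, b) = -206 - 150*b + 35*X (A(X, b) = (35*X - 150*b) - 206 = (-150*b + 35*X) - 206 = -206 - 150*b + 35*X)
((-12918 - 46563)/(30255 + w(-178, -32)))/A(34, 96 - 1*(-88)) = ((-12918 - 46563)/(30255 + (-5 - 178*(-32))))/(-206 - 150*(96 - 1*(-88)) + 35*34) = (-59481/(30255 + (-5 + 5696)))/(-206 - 150*(96 + 88) + 1190) = (-59481/(30255 + 5691))/(-206 - 150*184 + 1190) = (-59481/35946)/(-206 - 27600 + 1190) = -59481*1/35946/(-26616) = -6609/3994*(-1/26616) = 2203/35434768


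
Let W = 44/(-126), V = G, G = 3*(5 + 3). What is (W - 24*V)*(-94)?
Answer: 3413140/63 ≈ 54177.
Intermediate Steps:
G = 24 (G = 3*8 = 24)
V = 24
W = -22/63 (W = 44*(-1/126) = -22/63 ≈ -0.34921)
(W - 24*V)*(-94) = (-22/63 - 24*24)*(-94) = (-22/63 - 576)*(-94) = -36310/63*(-94) = 3413140/63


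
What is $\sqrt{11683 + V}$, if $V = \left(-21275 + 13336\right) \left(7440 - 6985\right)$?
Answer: $i \sqrt{3600562} \approx 1897.5 i$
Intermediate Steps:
$V = -3612245$ ($V = \left(-7939\right) 455 = -3612245$)
$\sqrt{11683 + V} = \sqrt{11683 - 3612245} = \sqrt{-3600562} = i \sqrt{3600562}$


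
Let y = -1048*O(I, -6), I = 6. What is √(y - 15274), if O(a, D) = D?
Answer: I*√8986 ≈ 94.795*I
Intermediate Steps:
y = 6288 (y = -1048*(-6) = 6288)
√(y - 15274) = √(6288 - 15274) = √(-8986) = I*√8986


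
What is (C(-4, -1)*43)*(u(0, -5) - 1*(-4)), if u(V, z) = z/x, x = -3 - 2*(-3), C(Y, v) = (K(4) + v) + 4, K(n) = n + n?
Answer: 3311/3 ≈ 1103.7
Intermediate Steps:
K(n) = 2*n
C(Y, v) = 12 + v (C(Y, v) = (2*4 + v) + 4 = (8 + v) + 4 = 12 + v)
x = 3 (x = -3 + 6 = 3)
u(V, z) = z/3
(C(-4, -1)*43)*(u(0, -5) - 1*(-4)) = ((12 - 1)*43)*((1/3)*(-5) - 1*(-4)) = (11*43)*(-5/3 + 4) = 473*(7/3) = 3311/3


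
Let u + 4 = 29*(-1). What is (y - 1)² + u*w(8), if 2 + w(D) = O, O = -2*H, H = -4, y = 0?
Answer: -197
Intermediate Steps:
O = 8 (O = -2*(-4) = 8)
u = -33 (u = -4 + 29*(-1) = -4 - 29 = -33)
w(D) = 6 (w(D) = -2 + 8 = 6)
(y - 1)² + u*w(8) = (0 - 1)² - 33*6 = (-1)² - 198 = 1 - 198 = -197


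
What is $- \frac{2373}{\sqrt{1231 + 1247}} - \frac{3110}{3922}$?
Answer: $- \frac{1555}{1961} - \frac{113 \sqrt{2478}}{118} \approx -48.463$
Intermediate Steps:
$- \frac{2373}{\sqrt{1231 + 1247}} - \frac{3110}{3922} = - \frac{2373}{\sqrt{2478}} - \frac{1555}{1961} = - 2373 \frac{\sqrt{2478}}{2478} - \frac{1555}{1961} = - \frac{113 \sqrt{2478}}{118} - \frac{1555}{1961} = - \frac{1555}{1961} - \frac{113 \sqrt{2478}}{118}$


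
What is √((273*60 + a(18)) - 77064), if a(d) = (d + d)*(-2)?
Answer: 2*I*√15189 ≈ 246.49*I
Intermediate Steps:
a(d) = -4*d (a(d) = (2*d)*(-2) = -4*d)
√((273*60 + a(18)) - 77064) = √((273*60 - 4*18) - 77064) = √((16380 - 72) - 77064) = √(16308 - 77064) = √(-60756) = 2*I*√15189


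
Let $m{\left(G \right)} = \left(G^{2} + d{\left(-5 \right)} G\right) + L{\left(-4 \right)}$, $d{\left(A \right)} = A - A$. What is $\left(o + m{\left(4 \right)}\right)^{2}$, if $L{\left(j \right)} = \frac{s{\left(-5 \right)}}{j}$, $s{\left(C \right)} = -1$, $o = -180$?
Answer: $\frac{429025}{16} \approx 26814.0$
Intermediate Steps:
$L{\left(j \right)} = - \frac{1}{j}$
$d{\left(A \right)} = 0$
$m{\left(G \right)} = \frac{1}{4} + G^{2}$ ($m{\left(G \right)} = \left(G^{2} + 0 G\right) - \frac{1}{-4} = \left(G^{2} + 0\right) - - \frac{1}{4} = G^{2} + \frac{1}{4} = \frac{1}{4} + G^{2}$)
$\left(o + m{\left(4 \right)}\right)^{2} = \left(-180 + \left(\frac{1}{4} + 4^{2}\right)\right)^{2} = \left(-180 + \left(\frac{1}{4} + 16\right)\right)^{2} = \left(-180 + \frac{65}{4}\right)^{2} = \left(- \frac{655}{4}\right)^{2} = \frac{429025}{16}$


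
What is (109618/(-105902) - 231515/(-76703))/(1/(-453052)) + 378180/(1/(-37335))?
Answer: -3018389387175400204/213763187 ≈ -1.4120e+10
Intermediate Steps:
(109618/(-105902) - 231515/(-76703))/(1/(-453052)) + 378180/(1/(-37335)) = (109618*(-1/105902) - 231515*(-1/76703))/(-1/453052) + 378180/(-1/37335) = (-54809/52951 + 12185/4037)*(-453052) + 378180*(-37335) = (423944002/213763187)*(-453052) - 14119350300 = -192068677994104/213763187 - 14119350300 = -3018389387175400204/213763187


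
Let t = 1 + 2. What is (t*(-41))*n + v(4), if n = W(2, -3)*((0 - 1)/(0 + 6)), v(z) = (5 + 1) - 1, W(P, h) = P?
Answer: 46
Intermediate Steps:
t = 3
v(z) = 5 (v(z) = 6 - 1 = 5)
n = -⅓ (n = 2*((0 - 1)/(0 + 6)) = 2*(-1/6) = 2*(-1*⅙) = 2*(-⅙) = -⅓ ≈ -0.33333)
(t*(-41))*n + v(4) = (3*(-41))*(-⅓) + 5 = -123*(-⅓) + 5 = 41 + 5 = 46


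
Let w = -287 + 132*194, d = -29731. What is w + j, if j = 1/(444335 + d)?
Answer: 10498187885/414604 ≈ 25321.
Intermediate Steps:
j = 1/414604 (j = 1/(444335 - 29731) = 1/414604 ≈ 2.4119e-6)
w = 25321 (w = -287 + 25608 = 25321)
w + j = 25321 + 1/414604 = 10498187885/414604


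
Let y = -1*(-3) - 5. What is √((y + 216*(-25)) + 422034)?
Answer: 2*√104158 ≈ 645.47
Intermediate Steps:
y = -2 (y = 3 - 5 = -2)
√((y + 216*(-25)) + 422034) = √((-2 + 216*(-25)) + 422034) = √((-2 - 5400) + 422034) = √(-5402 + 422034) = √416632 = 2*√104158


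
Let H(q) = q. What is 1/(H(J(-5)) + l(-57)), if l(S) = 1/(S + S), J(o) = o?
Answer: -114/571 ≈ -0.19965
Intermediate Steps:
l(S) = 1/(2*S)
1/(H(J(-5)) + l(-57)) = 1/(-5 + (½)/(-57)) = 1/(-5 + (½)*(-1/57)) = 1/(-5 - 1/114) = 1/(-571/114) = -114/571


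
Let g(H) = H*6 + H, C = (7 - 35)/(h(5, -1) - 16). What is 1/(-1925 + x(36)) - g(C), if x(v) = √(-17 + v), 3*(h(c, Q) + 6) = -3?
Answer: -726343051/85228938 - √19/3705606 ≈ -8.5223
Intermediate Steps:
h(c, Q) = -7 (h(c, Q) = -6 + (⅓)*(-3) = -6 - 1 = -7)
C = 28/23 (C = (7 - 35)/(-7 - 16) = -28/(-23) = -28*(-1/23) = 28/23 ≈ 1.2174)
g(H) = 7*H (g(H) = 6*H + H = 7*H)
1/(-1925 + x(36)) - g(C) = 1/(-1925 + √(-17 + 36)) - 7*28/23 = 1/(-1925 + √19) - 1*196/23 = 1/(-1925 + √19) - 196/23 = -196/23 + 1/(-1925 + √19)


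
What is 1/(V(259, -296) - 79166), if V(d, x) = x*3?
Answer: -1/80054 ≈ -1.2492e-5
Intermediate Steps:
V(d, x) = 3*x
1/(V(259, -296) - 79166) = 1/(3*(-296) - 79166) = 1/(-888 - 79166) = 1/(-80054) = -1/80054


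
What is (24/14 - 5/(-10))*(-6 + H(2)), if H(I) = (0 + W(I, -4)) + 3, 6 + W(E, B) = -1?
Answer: -155/7 ≈ -22.143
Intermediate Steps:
W(E, B) = -7 (W(E, B) = -6 - 1 = -7)
H(I) = -4 (H(I) = (0 - 7) + 3 = -7 + 3 = -4)
(24/14 - 5/(-10))*(-6 + H(2)) = (24/14 - 5/(-10))*(-6 - 4) = (24*(1/14) - 5*(-1/10))*(-10) = (12/7 + 1/2)*(-10) = (31/14)*(-10) = -155/7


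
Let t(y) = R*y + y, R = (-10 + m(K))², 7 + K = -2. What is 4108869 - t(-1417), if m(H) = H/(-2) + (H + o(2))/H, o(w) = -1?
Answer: 1340576161/324 ≈ 4.1376e+6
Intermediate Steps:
K = -9 (K = -7 - 2 = -9)
m(H) = -H/2 + (-1 + H)/H (m(H) = H/(-2) + (H - 1)/H = H*(-½) + (-1 + H)/H = -H/2 + (-1 + H)/H)
R = 6241/324 (R = (-10 + (1 - 1/(-9) - ½*(-9)))² = (-10 + (1 - 1*(-⅑) + 9/2))² = (-10 + (1 + ⅑ + 9/2))² = (-10 + 101/18)² = (-79/18)² = 6241/324 ≈ 19.262)
t(y) = 6565*y/324 (t(y) = 6241*y/324 + y = 6565*y/324)
4108869 - t(-1417) = 4108869 - 6565*(-1417)/324 = 4108869 - 1*(-9302605/324) = 4108869 + 9302605/324 = 1340576161/324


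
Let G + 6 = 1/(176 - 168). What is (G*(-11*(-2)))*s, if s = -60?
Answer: 7755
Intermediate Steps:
G = -47/8 (G = -6 + 1/(176 - 168) = -6 + 1/8 = -47/8 ≈ -5.8750)
(G*(-11*(-2)))*s = -(-517)*(-2)/8*(-60) = -47/8*22*(-60) = -517/4*(-60) = 7755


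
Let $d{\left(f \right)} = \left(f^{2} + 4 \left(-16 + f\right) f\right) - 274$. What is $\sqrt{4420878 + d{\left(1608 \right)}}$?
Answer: $2 \sqrt{4311503} \approx 4152.8$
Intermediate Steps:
$d{\left(f \right)} = -274 + f^{2} + f \left(-64 + 4 f\right)$ ($d{\left(f \right)} = \left(f^{2} + \left(-64 + 4 f\right) f\right) - 274 = \left(f^{2} + f \left(-64 + 4 f\right)\right) - 274 = -274 + f^{2} + f \left(-64 + 4 f\right)$)
$\sqrt{4420878 + d{\left(1608 \right)}} = \sqrt{4420878 - \left(103186 - 12928320\right)} = \sqrt{4420878 - -12825134} = \sqrt{4420878 + 12825134} = \sqrt{17246012} = 2 \sqrt{4311503}$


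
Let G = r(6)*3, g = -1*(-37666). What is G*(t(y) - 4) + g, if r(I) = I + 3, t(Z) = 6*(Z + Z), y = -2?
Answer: 36910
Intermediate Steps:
g = 37666
t(Z) = 12*Z (t(Z) = 6*(2*Z) = 12*Z)
r(I) = 3 + I
G = 27 (G = (3 + 6)*3 = 9*3 = 27)
G*(t(y) - 4) + g = 27*(12*(-2) - 4) + 37666 = 27*(-24 - 4) + 37666 = 27*(-28) + 37666 = -756 + 37666 = 36910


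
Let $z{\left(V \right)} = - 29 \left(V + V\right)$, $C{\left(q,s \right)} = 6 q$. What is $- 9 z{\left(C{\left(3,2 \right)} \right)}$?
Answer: $9396$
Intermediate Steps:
$z{\left(V \right)} = - 58 V$ ($z{\left(V \right)} = - 29 \cdot 2 V = - 58 V$)
$- 9 z{\left(C{\left(3,2 \right)} \right)} = - 9 \left(- 58 \cdot 6 \cdot 3\right) = - 9 \left(\left(-58\right) 18\right) = \left(-9\right) \left(-1044\right) = 9396$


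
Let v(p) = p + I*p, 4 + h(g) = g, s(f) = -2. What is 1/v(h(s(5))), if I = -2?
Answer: ⅙ ≈ 0.16667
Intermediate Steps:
h(g) = -4 + g
v(p) = -p (v(p) = p - 2*p = -p)
1/v(h(s(5))) = 1/(-(-4 - 2)) = 1/(-1*(-6)) = 1/6 = ⅙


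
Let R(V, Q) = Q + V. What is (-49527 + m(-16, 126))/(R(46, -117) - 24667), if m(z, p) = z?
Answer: 49543/24738 ≈ 2.0027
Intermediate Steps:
(-49527 + m(-16, 126))/(R(46, -117) - 24667) = (-49527 - 16)/((-117 + 46) - 24667) = -49543/(-71 - 24667) = -49543/(-24738) = -49543*(-1/24738) = 49543/24738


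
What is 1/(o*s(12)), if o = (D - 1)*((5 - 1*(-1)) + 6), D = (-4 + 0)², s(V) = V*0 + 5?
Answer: 1/900 ≈ 0.0011111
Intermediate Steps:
s(V) = 5 (s(V) = 0 + 5 = 5)
D = 16 (D = (-4)² = 16)
o = 180 (o = (16 - 1)*((5 - 1*(-1)) + 6) = 15*((5 + 1) + 6) = 15*(6 + 6) = 15*12 = 180)
1/(o*s(12)) = 1/(180*5) = 1/900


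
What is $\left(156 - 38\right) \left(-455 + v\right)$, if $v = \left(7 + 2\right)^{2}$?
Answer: $-44132$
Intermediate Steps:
$v = 81$ ($v = 9^{2} = 81$)
$\left(156 - 38\right) \left(-455 + v\right) = \left(156 - 38\right) \left(-455 + 81\right) = 118 \left(-374\right) = -44132$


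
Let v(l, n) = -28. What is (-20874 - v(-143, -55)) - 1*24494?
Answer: -45340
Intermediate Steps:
(-20874 - v(-143, -55)) - 1*24494 = (-20874 - 1*(-28)) - 1*24494 = (-20874 + 28) - 24494 = -20846 - 24494 = -45340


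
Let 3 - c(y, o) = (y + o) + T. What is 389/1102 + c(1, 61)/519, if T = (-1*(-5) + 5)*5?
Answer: 81773/571938 ≈ 0.14298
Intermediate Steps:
T = 50 (T = (5 + 5)*5 = 10*5 = 50)
c(y, o) = -47 - o - y (c(y, o) = 3 - ((y + o) + 50) = 3 - ((o + y) + 50) = 3 - (50 + o + y) = 3 + (-50 - o - y) = -47 - o - y)
389/1102 + c(1, 61)/519 = 389/1102 + (-47 - 1*61 - 1*1)/519 = 389*(1/1102) + (-47 - 61 - 1)*(1/519) = 389/1102 - 109*1/519 = 389/1102 - 109/519 = 81773/571938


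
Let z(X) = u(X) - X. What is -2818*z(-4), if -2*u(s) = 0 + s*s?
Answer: 11272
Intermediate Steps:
u(s) = -s²/2 (u(s) = -(0 + s*s)/2 = -(0 + s²)/2 = -s²/2)
z(X) = -X - X²/2 (z(X) = -X²/2 - X = -X - X²/2)
-2818*z(-4) = -1409*(-4)*(-2 - 1*(-4)) = -1409*(-4)*(-2 + 4) = -1409*(-4)*2 = -2818*(-4) = 11272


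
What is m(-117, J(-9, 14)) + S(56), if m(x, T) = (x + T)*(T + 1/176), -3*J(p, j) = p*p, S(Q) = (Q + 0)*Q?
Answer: 77255/11 ≈ 7023.2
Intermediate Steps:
S(Q) = Q² (S(Q) = Q*Q = Q²)
J(p, j) = -p²/3 (J(p, j) = -p*p/3 = -p²/3)
m(x, T) = (1/176 + T)*(T + x) (m(x, T) = (T + x)*(T + 1/176) = (T + x)*(1/176 + T) = (1/176 + T)*(T + x))
m(-117, J(-9, 14)) + S(56) = ((-⅓*(-9)²)² + (-⅓*(-9)²)/176 + (1/176)*(-117) - ⅓*(-9)²*(-117)) + 56² = ((-⅓*81)² + (-⅓*81)/176 - 117/176 - ⅓*81*(-117)) + 3136 = ((-27)² + (1/176)*(-27) - 117/176 - 27*(-117)) + 3136 = (729 - 27/176 - 117/176 + 3159) + 3136 = 42759/11 + 3136 = 77255/11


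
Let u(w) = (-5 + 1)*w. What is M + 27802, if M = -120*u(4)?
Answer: 29722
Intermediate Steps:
u(w) = -4*w
M = 1920 (M = -(-480)*4 = -120*(-16) = 1920)
M + 27802 = 1920 + 27802 = 29722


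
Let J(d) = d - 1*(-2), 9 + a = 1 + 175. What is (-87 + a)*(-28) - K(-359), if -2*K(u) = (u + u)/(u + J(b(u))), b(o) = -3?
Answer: -806041/360 ≈ -2239.0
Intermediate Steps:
a = 167 (a = -9 + (1 + 175) = -9 + 176 = 167)
J(d) = 2 + d (J(d) = d + 2 = 2 + d)
K(u) = -u/(-1 + u) (K(u) = -(u + u)/(2*(u + (2 - 3))) = -2*u/(2*(u - 1)) = -2*u/(2*(-1 + u)) = -u/(-1 + u))
(-87 + a)*(-28) - K(-359) = (-87 + 167)*(-28) - (-1)*(-359)/(-1 - 359) = 80*(-28) - (-1)*(-359)/(-360) = -2240 - (-1)*(-359)*(-1)/360 = -2240 - 1*(-359/360) = -2240 + 359/360 = -806041/360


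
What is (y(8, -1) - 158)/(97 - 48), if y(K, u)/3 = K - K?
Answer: -158/49 ≈ -3.2245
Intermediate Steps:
y(K, u) = 0 (y(K, u) = 3*(K - K) = 3*0 = 0)
(y(8, -1) - 158)/(97 - 48) = (0 - 158)/(97 - 48) = -158/49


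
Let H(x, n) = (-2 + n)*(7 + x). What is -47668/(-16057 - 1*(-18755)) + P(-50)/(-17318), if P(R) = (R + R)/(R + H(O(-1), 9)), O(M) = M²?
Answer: -619102093/35042973 ≈ -17.667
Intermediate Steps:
P(R) = 2*R/(56 + R) (P(R) = (R + R)/(R + (-14 - 2*(-1)² + 7*9 + 9*(-1)²)) = (2*R)/(R + (-14 - 2*1 + 63 + 9*1)) = (2*R)/(R + (-14 - 2 + 63 + 9)) = (2*R)/(R + 56) = (2*R)/(56 + R) = 2*R/(56 + R))
-47668/(-16057 - 1*(-18755)) + P(-50)/(-17318) = -47668/(-16057 - 1*(-18755)) + (2*(-50)/(56 - 50))/(-17318) = -47668/(-16057 + 18755) + (2*(-50)/6)*(-1/17318) = -47668/2698 + (2*(-50)*(⅙))*(-1/17318) = -47668*1/2698 - 50/3*(-1/17318) = -23834/1349 + 25/25977 = -619102093/35042973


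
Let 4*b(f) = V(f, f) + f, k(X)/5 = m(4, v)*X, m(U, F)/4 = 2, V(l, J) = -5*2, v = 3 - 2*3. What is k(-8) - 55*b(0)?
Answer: -365/2 ≈ -182.50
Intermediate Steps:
v = -3 (v = 3 - 6 = -3)
V(l, J) = -10
m(U, F) = 8 (m(U, F) = 4*2 = 8)
k(X) = 40*X (k(X) = 5*(8*X) = 40*X)
b(f) = -5/2 + f/4 (b(f) = (-10 + f)/4 = -5/2 + f/4)
k(-8) - 55*b(0) = 40*(-8) - 55*(-5/2 + (¼)*0) = -320 - 55*(-5/2 + 0) = -320 - 55*(-5/2) = -320 + 275/2 = -365/2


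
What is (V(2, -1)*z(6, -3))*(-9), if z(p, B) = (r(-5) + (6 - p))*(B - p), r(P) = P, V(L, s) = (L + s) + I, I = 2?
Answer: -1215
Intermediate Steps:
V(L, s) = 2 + L + s (V(L, s) = (L + s) + 2 = 2 + L + s)
z(p, B) = (1 - p)*(B - p) (z(p, B) = (-5 + (6 - p))*(B - p) = (1 - p)*(B - p))
(V(2, -1)*z(6, -3))*(-9) = ((2 + 2 - 1)*(-3 + 6² - 1*6 - 1*(-3)*6))*(-9) = (3*(-3 + 36 - 6 + 18))*(-9) = (3*45)*(-9) = 135*(-9) = -1215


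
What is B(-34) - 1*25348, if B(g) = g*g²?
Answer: -64652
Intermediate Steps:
B(g) = g³
B(-34) - 1*25348 = (-34)³ - 1*25348 = -39304 - 25348 = -64652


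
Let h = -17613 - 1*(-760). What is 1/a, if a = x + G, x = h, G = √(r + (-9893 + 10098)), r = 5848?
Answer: -16853/284017556 - √6053/284017556 ≈ -5.9612e-5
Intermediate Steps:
h = -16853 (h = -17613 + 760 = -16853)
G = √6053 (G = √(5848 + (-9893 + 10098)) = √(5848 + 205) = √6053 ≈ 77.801)
x = -16853
a = -16853 + √6053 ≈ -16775.
1/a = 1/(-16853 + √6053)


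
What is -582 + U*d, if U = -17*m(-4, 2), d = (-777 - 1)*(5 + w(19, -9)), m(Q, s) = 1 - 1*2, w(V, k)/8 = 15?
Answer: -1653832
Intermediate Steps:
w(V, k) = 120 (w(V, k) = 8*15 = 120)
m(Q, s) = -1 (m(Q, s) = 1 - 2 = -1)
d = -97250 (d = (-777 - 1)*(5 + 120) = -778*125 = -97250)
U = 17 (U = -17*(-1) = 17)
-582 + U*d = -582 + 17*(-97250) = -582 - 1653250 = -1653832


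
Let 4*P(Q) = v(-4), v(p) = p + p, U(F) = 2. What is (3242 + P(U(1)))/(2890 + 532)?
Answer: 1620/1711 ≈ 0.94681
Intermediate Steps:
v(p) = 2*p
P(Q) = -2 (P(Q) = (2*(-4))/4 = (¼)*(-8) = -2)
(3242 + P(U(1)))/(2890 + 532) = (3242 - 2)/(2890 + 532) = 3240/3422 = 3240*(1/3422) = 1620/1711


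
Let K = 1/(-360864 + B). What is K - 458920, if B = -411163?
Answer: -354298630841/772027 ≈ -4.5892e+5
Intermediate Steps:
K = -1/772027 (K = 1/(-360864 - 411163) = 1/(-772027) = -1/772027 ≈ -1.2953e-6)
K - 458920 = -1/772027 - 458920 = -354298630841/772027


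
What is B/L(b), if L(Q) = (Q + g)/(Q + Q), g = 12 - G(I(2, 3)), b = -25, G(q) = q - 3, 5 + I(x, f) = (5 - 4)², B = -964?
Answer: -24100/3 ≈ -8033.3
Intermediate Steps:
I(x, f) = -4 (I(x, f) = -5 + (5 - 4)² = -5 + 1² = -5 + 1 = -4)
G(q) = -3 + q
g = 19 (g = 12 - (-3 - 4) = 12 - 1*(-7) = 12 + 7 = 19)
L(Q) = (19 + Q)/(2*Q) (L(Q) = (Q + 19)/(Q + Q) = (19 + Q)/((2*Q)) = (19 + Q)*(1/(2*Q)) = (19 + Q)/(2*Q))
B/L(b) = -964*(-50/(19 - 25)) = -964/((½)*(-1/25)*(-6)) = -964/3/25 = -964*25/3 = -24100/3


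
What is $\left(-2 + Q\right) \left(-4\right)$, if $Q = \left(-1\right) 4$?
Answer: $24$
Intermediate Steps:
$Q = -4$
$\left(-2 + Q\right) \left(-4\right) = \left(-2 - 4\right) \left(-4\right) = \left(-6\right) \left(-4\right) = 24$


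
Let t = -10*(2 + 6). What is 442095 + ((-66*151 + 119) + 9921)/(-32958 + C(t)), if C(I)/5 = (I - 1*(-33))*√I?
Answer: 120542480196672/272661941 + 17390*I*√5/272661941 ≈ 4.421e+5 + 0.00014261*I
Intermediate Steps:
t = -80 (t = -10*8 = -80)
C(I) = 5*√I*(33 + I) (C(I) = 5*((I - 1*(-33))*√I) = 5*((I + 33)*√I) = 5*((33 + I)*√I) = 5*(√I*(33 + I)) = 5*√I*(33 + I))
442095 + ((-66*151 + 119) + 9921)/(-32958 + C(t)) = 442095 + ((-66*151 + 119) + 9921)/(-32958 + 5*√(-80)*(33 - 80)) = 442095 + ((-9966 + 119) + 9921)/(-32958 + 5*(4*I*√5)*(-47)) = 442095 + (-9847 + 9921)/(-32958 - 940*I*√5) = 442095 + 74/(-32958 - 940*I*√5)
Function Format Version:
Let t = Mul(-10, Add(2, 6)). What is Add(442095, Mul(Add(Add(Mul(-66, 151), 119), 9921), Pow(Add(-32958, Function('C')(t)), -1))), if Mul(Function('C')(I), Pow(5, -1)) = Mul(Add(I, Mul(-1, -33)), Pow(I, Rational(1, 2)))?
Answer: Add(Rational(120542480196672, 272661941), Mul(Rational(17390, 272661941), I, Pow(5, Rational(1, 2)))) ≈ Add(4.4210e+5, Mul(0.00014261, I))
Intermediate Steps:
t = -80 (t = Mul(-10, 8) = -80)
Function('C')(I) = Mul(5, Pow(I, Rational(1, 2)), Add(33, I)) (Function('C')(I) = Mul(5, Mul(Add(I, Mul(-1, -33)), Pow(I, Rational(1, 2)))) = Mul(5, Mul(Add(I, 33), Pow(I, Rational(1, 2)))) = Mul(5, Mul(Add(33, I), Pow(I, Rational(1, 2)))) = Mul(5, Mul(Pow(I, Rational(1, 2)), Add(33, I))) = Mul(5, Pow(I, Rational(1, 2)), Add(33, I)))
Add(442095, Mul(Add(Add(Mul(-66, 151), 119), 9921), Pow(Add(-32958, Function('C')(t)), -1))) = Add(442095, Mul(Add(Add(Mul(-66, 151), 119), 9921), Pow(Add(-32958, Mul(5, Pow(-80, Rational(1, 2)), Add(33, -80))), -1))) = Add(442095, Mul(Add(Add(-9966, 119), 9921), Pow(Add(-32958, Mul(5, Mul(4, I, Pow(5, Rational(1, 2))), -47)), -1))) = Add(442095, Mul(Add(-9847, 9921), Pow(Add(-32958, Mul(-940, I, Pow(5, Rational(1, 2)))), -1))) = Add(442095, Mul(74, Pow(Add(-32958, Mul(-940, I, Pow(5, Rational(1, 2)))), -1)))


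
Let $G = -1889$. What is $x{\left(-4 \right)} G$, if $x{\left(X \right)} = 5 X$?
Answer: $37780$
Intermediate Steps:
$x{\left(-4 \right)} G = 5 \left(-4\right) \left(-1889\right) = \left(-20\right) \left(-1889\right) = 37780$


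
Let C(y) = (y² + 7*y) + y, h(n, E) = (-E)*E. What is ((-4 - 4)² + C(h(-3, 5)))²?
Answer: 239121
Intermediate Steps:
h(n, E) = -E²
C(y) = y² + 8*y
((-4 - 4)² + C(h(-3, 5)))² = ((-4 - 4)² + (-1*5²)*(8 - 1*5²))² = ((-8)² + (-1*25)*(8 - 1*25))² = (64 - 25*(8 - 25))² = (64 - 25*(-17))² = (64 + 425)² = 489² = 239121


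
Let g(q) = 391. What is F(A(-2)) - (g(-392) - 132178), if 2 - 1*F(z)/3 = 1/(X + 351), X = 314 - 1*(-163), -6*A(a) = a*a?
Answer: 36374867/276 ≈ 1.3179e+5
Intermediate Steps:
A(a) = -a²/6 (A(a) = -a*a/6 = -a²/6)
X = 477 (X = 314 + 163 = 477)
F(z) = 1655/276 (F(z) = 6 - 3/(477 + 351) = 6 - 3/828 = 6 - 3*1/828 = 6 - 1/276 = 1655/276)
F(A(-2)) - (g(-392) - 132178) = 1655/276 - (391 - 132178) = 1655/276 - 1*(-131787) = 1655/276 + 131787 = 36374867/276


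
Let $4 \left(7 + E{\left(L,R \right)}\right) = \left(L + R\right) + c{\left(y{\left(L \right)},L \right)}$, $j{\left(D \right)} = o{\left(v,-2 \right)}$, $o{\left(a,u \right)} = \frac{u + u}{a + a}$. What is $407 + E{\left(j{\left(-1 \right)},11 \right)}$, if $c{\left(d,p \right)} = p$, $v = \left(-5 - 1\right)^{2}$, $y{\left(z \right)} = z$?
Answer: $\frac{7249}{18} \approx 402.72$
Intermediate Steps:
$v = 36$ ($v = \left(-6\right)^{2} = 36$)
$o{\left(a,u \right)} = \frac{u}{a}$ ($o{\left(a,u \right)} = \frac{2 u}{2 a} = 2 u \frac{1}{2 a} = \frac{u}{a}$)
$j{\left(D \right)} = - \frac{1}{18}$ ($j{\left(D \right)} = - \frac{2}{36} = \left(-2\right) \frac{1}{36} = - \frac{1}{18}$)
$E{\left(L,R \right)} = -7 + \frac{L}{2} + \frac{R}{4}$ ($E{\left(L,R \right)} = -7 + \frac{\left(L + R\right) + L}{4} = -7 + \frac{R + 2 L}{4} = -7 + \left(\frac{L}{2} + \frac{R}{4}\right) = -7 + \frac{L}{2} + \frac{R}{4}$)
$407 + E{\left(j{\left(-1 \right)},11 \right)} = 407 + \left(-7 + \frac{1}{2} \left(- \frac{1}{18}\right) + \frac{1}{4} \cdot 11\right) = 407 - \frac{77}{18} = \frac{7249}{18}$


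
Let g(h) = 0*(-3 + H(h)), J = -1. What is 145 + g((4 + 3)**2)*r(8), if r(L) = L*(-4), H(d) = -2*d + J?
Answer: 145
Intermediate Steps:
H(d) = -1 - 2*d (H(d) = -2*d - 1 = -1 - 2*d)
r(L) = -4*L
g(h) = 0 (g(h) = 0*(-3 + (-1 - 2*h)) = 0*(-4 - 2*h) = 0)
145 + g((4 + 3)**2)*r(8) = 145 + 0*(-4*8) = 145 + 0*(-32) = 145 + 0 = 145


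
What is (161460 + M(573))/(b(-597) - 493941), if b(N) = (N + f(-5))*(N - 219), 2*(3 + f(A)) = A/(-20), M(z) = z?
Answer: -54011/1481 ≈ -36.469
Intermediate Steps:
f(A) = -3 - A/40 (f(A) = -3 + (A/(-20))/2 = -3 + (A*(-1/20))/2 = -3 + (-A/20)/2 = -3 - A/40)
b(N) = (-219 + N)*(-23/8 + N) (b(N) = (N + (-3 - 1/40*(-5)))*(N - 219) = (N + (-3 + ⅛))*(-219 + N) = (N - 23/8)*(-219 + N) = (-23/8 + N)*(-219 + N) = (-219 + N)*(-23/8 + N))
(161460 + M(573))/(b(-597) - 493941) = (161460 + 573)/((5037/8 + (-597)² - 1775/8*(-597)) - 493941) = 162033/((5037/8 + 356409 + 1059675/8) - 493941) = 162033/(489498 - 493941) = 162033/(-4443) = 162033*(-1/4443) = -54011/1481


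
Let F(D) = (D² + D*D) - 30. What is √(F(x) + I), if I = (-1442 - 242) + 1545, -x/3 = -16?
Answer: √4439 ≈ 66.626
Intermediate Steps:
x = 48 (x = -3*(-16) = 48)
I = -139 (I = -1684 + 1545 = -139)
F(D) = -30 + 2*D² (F(D) = (D² + D²) - 30 = 2*D² - 30 = -30 + 2*D²)
√(F(x) + I) = √((-30 + 2*48²) - 139) = √((-30 + 2*2304) - 139) = √((-30 + 4608) - 139) = √(4578 - 139) = √4439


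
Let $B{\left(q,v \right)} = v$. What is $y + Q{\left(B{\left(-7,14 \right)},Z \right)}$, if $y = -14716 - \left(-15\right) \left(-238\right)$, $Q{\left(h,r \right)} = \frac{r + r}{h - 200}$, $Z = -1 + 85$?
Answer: $- \frac{566894}{31} \approx -18287.0$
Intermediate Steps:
$Z = 84$
$Q{\left(h,r \right)} = \frac{2 r}{-200 + h}$
$y = -18286$ ($y = -14716 - 3570 = -18286$)
$y + Q{\left(B{\left(-7,14 \right)},Z \right)} = -18286 + 2 \cdot 84 \frac{1}{-200 + 14} = -18286 + 2 \cdot 84 \frac{1}{-186} = -18286 + 2 \cdot 84 \left(- \frac{1}{186}\right) = -18286 - \frac{28}{31} = - \frac{566894}{31}$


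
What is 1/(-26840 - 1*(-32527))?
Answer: 1/5687 ≈ 0.00017584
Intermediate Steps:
1/(-26840 - 1*(-32527)) = 1/(-26840 + 32527) = 1/5687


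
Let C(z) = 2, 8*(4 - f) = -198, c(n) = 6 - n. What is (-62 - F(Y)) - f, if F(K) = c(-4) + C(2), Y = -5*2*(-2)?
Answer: -411/4 ≈ -102.75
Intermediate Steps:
f = 115/4 (f = 4 - 1/8*(-198) = 4 + 99/4 = 115/4 ≈ 28.750)
Y = 20 (Y = -10*(-2) = 20)
F(K) = 12 (F(K) = (6 - 1*(-4)) + 2 = (6 + 4) + 2 = 10 + 2 = 12)
(-62 - F(Y)) - f = (-62 - 1*12) - 1*115/4 = (-62 - 12) - 115/4 = -74 - 115/4 = -411/4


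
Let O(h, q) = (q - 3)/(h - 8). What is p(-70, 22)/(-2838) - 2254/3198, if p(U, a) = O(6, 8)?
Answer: -709873/1008436 ≈ -0.70393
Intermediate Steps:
O(h, q) = (-3 + q)/(-8 + h)
p(U, a) = -5/2 (p(U, a) = (-3 + 8)/(-8 + 6) = 5/(-2) = -½*5 = -5/2)
p(-70, 22)/(-2838) - 2254/3198 = -5/2/(-2838) - 2254/3198 = -5/2*(-1/2838) - 2254*1/3198 = 5/5676 - 1127/1599 = -709873/1008436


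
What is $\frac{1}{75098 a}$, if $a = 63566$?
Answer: $\frac{1}{4773679468} \approx 2.0948 \cdot 10^{-10}$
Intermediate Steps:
$\frac{1}{75098 a} = \frac{1}{75098 \cdot 63566} = \frac{1}{75098} \cdot \frac{1}{63566} = \frac{1}{4773679468}$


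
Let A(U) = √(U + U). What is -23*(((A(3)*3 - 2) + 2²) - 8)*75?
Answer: 10350 - 5175*√6 ≈ -2326.1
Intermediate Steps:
A(U) = √2*√U (A(U) = √(2*U) = √2*√U)
-23*(((A(3)*3 - 2) + 2²) - 8)*75 = -23*((((√2*√3)*3 - 2) + 2²) - 8)*75 = -23*(((√6*3 - 2) + 4) - 8)*75 = -23*(((3*√6 - 2) + 4) - 8)*75 = -23*(((-2 + 3*√6) + 4) - 8)*75 = -23*((2 + 3*√6) - 8)*75 = -23*(-6 + 3*√6)*75 = (138 - 69*√6)*75 = 10350 - 5175*√6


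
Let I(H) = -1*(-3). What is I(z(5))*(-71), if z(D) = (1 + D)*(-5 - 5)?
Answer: -213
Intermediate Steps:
z(D) = -10 - 10*D (z(D) = (1 + D)*(-10) = -10 - 10*D)
I(H) = 3
I(z(5))*(-71) = 3*(-71) = -213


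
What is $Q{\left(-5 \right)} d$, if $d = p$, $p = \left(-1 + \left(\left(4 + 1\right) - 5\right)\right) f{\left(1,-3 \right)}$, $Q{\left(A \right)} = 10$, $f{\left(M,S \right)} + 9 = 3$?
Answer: $60$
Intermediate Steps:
$f{\left(M,S \right)} = -6$ ($f{\left(M,S \right)} = -9 + 3 = -6$)
$p = 6$ ($p = \left(-1 + \left(\left(4 + 1\right) - 5\right)\right) \left(-6\right) = \left(-1 + \left(5 - 5\right)\right) \left(-6\right) = \left(-1 + 0\right) \left(-6\right) = \left(-1\right) \left(-6\right) = 6$)
$d = 6$
$Q{\left(-5 \right)} d = 10 \cdot 6 = 60$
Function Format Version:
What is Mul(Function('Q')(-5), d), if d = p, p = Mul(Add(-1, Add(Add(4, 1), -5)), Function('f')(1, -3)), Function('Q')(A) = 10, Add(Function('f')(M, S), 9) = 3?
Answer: 60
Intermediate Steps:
Function('f')(M, S) = -6 (Function('f')(M, S) = Add(-9, 3) = -6)
p = 6 (p = Mul(Add(-1, Add(Add(4, 1), -5)), -6) = Mul(Add(-1, Add(5, -5)), -6) = Mul(Add(-1, 0), -6) = Mul(-1, -6) = 6)
d = 6
Mul(Function('Q')(-5), d) = Mul(10, 6) = 60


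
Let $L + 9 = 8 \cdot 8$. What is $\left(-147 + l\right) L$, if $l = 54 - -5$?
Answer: $-4840$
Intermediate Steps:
$l = 59$ ($l = 54 + 5 = 59$)
$L = 55$ ($L = -9 + 8 \cdot 8 = -9 + 64 = 55$)
$\left(-147 + l\right) L = \left(-147 + 59\right) 55 = \left(-88\right) 55 = -4840$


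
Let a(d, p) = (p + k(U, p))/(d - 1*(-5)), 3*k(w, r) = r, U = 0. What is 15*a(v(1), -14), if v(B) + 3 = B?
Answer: -280/3 ≈ -93.333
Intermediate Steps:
k(w, r) = r/3
v(B) = -3 + B
a(d, p) = 4*p/(3*(5 + d)) (a(d, p) = (p + p/3)/(d - 1*(-5)) = (4*p/3)/(d + 5) = (4*p/3)/(5 + d) = 4*p/(3*(5 + d)))
15*a(v(1), -14) = 15*((4/3)*(-14)/(5 + (-3 + 1))) = 15*((4/3)*(-14)/(5 - 2)) = 15*((4/3)*(-14)/3) = 15*((4/3)*(-14)*(⅓)) = 15*(-56/9) = -280/3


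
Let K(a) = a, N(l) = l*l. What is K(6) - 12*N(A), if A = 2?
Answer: -42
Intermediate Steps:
N(l) = l²
K(6) - 12*N(A) = 6 - 12*2² = 6 - 12*4 = 6 - 48 = -42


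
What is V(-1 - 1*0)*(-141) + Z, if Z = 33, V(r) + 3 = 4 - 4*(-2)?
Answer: -1236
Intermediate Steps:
V(r) = 9 (V(r) = -3 + (4 - 4*(-2)) = -3 + (4 + 8) = -3 + 12 = 9)
V(-1 - 1*0)*(-141) + Z = 9*(-141) + 33 = -1269 + 33 = -1236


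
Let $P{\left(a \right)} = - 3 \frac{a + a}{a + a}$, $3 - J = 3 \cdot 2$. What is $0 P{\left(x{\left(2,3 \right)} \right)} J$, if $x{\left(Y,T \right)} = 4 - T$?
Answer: $0$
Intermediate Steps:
$J = -3$ ($J = 3 - 3 \cdot 2 = 3 - 6 = -3$)
$P{\left(a \right)} = -3$ ($P{\left(a \right)} = - 3 \frac{2 a}{2 a} = - 3 \cdot 2 a \frac{1}{2 a} = \left(-3\right) 1 = -3$)
$0 P{\left(x{\left(2,3 \right)} \right)} J = 0 \left(-3\right) \left(-3\right) = 0 \left(-3\right) = 0$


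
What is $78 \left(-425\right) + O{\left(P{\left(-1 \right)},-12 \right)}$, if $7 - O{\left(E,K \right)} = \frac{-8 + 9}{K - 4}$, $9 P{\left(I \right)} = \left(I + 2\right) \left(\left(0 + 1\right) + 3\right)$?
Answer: $- \frac{530287}{16} \approx -33143.0$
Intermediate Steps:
$P{\left(I \right)} = \frac{8}{9} + \frac{4 I}{9}$ ($P{\left(I \right)} = \frac{\left(I + 2\right) \left(\left(0 + 1\right) + 3\right)}{9} = \frac{\left(2 + I\right) \left(1 + 3\right)}{9} = \frac{\left(2 + I\right) 4}{9} = \frac{8 + 4 I}{9} = \frac{8}{9} + \frac{4 I}{9}$)
$O{\left(E,K \right)} = 7 - \frac{1}{-4 + K}$ ($O{\left(E,K \right)} = 7 - \frac{-8 + 9}{K - 4} = 7 - 1 \frac{1}{-4 + K} = 7 - \frac{1}{-4 + K}$)
$78 \left(-425\right) + O{\left(P{\left(-1 \right)},-12 \right)} = 78 \left(-425\right) + \frac{-29 + 7 \left(-12\right)}{-4 - 12} = -33150 + \frac{-29 - 84}{-16} = -33150 - - \frac{113}{16} = -33150 + \frac{113}{16} = - \frac{530287}{16}$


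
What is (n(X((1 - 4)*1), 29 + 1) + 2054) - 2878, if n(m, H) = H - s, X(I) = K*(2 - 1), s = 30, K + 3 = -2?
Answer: -824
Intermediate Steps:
K = -5 (K = -3 - 2 = -5)
X(I) = -5 (X(I) = -5*(2 - 1) = -5*1 = -5)
n(m, H) = -30 + H (n(m, H) = H - 1*30 = H - 30 = -30 + H)
(n(X((1 - 4)*1), 29 + 1) + 2054) - 2878 = ((-30 + (29 + 1)) + 2054) - 2878 = ((-30 + 30) + 2054) - 2878 = (0 + 2054) - 2878 = 2054 - 2878 = -824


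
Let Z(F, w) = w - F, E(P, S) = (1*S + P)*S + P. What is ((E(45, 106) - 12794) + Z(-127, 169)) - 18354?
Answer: -14801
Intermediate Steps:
E(P, S) = P + S*(P + S) (E(P, S) = (S + P)*S + P = (P + S)*S + P = S*(P + S) + P = P + S*(P + S))
((E(45, 106) - 12794) + Z(-127, 169)) - 18354 = (((45 + 106**2 + 45*106) - 12794) + (169 - 1*(-127))) - 18354 = (((45 + 11236 + 4770) - 12794) + (169 + 127)) - 18354 = ((16051 - 12794) + 296) - 18354 = (3257 + 296) - 18354 = 3553 - 18354 = -14801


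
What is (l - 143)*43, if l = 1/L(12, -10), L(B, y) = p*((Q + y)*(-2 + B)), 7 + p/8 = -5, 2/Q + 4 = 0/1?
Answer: -61981877/10080 ≈ -6149.0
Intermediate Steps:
Q = -1/2 (Q = 2/(-4 + 0/1) = 2/(-4 + 0*1) = 2/(-4 + 0) = 2/(-4) = 2*(-1/4) = -1/2 ≈ -0.50000)
p = -96 (p = -56 + 8*(-5) = -56 - 40 = -96)
L(B, y) = -96*(-2 + B)*(-1/2 + y) (L(B, y) = -96*(-1/2 + y)*(-2 + B) = -96*(-2 + B)*(-1/2 + y))
l = 1/10080 (l = 1/(-96 + 48*12 + 192*(-10) - 96*12*(-10)) = 1/(-96 + 576 - 1920 + 11520) = 1/10080 ≈ 9.9206e-5)
(l - 143)*43 = (1/10080 - 143)*43 = -1441439/10080*43 = -61981877/10080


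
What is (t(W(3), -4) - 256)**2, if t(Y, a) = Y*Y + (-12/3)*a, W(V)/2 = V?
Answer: 41616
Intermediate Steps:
W(V) = 2*V
t(Y, a) = Y**2 - 4*a (t(Y, a) = Y**2 + (-12*1/3)*a = Y**2 - 4*a)
(t(W(3), -4) - 256)**2 = (((2*3)**2 - 4*(-4)) - 256)**2 = ((6**2 + 16) - 256)**2 = ((36 + 16) - 256)**2 = (52 - 256)**2 = (-204)**2 = 41616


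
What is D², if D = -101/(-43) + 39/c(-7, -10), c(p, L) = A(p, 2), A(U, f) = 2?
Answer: 3530641/7396 ≈ 477.37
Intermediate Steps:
c(p, L) = 2
D = 1879/86 (D = -101/(-43) + 39/2 = -101*(-1/43) + 39*(½) = 101/43 + 39/2 = 1879/86 ≈ 21.849)
D² = (1879/86)² = 3530641/7396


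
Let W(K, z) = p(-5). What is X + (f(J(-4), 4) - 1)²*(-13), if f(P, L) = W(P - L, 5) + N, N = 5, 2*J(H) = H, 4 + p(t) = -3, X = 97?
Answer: -20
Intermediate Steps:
p(t) = -7 (p(t) = -4 - 3 = -7)
W(K, z) = -7
J(H) = H/2
f(P, L) = -2 (f(P, L) = -7 + 5 = -2)
X + (f(J(-4), 4) - 1)²*(-13) = 97 + (-2 - 1)²*(-13) = 97 + (-3)²*(-13) = 97 + 9*(-13) = 97 - 117 = -20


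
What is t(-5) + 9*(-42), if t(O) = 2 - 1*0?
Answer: -376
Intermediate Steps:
t(O) = 2 (t(O) = 2 + 0 = 2)
t(-5) + 9*(-42) = 2 + 9*(-42) = 2 - 378 = -376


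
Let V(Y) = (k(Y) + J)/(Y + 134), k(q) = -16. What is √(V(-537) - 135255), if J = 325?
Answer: I*√21966753822/403 ≈ 367.77*I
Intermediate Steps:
V(Y) = 309/(134 + Y) (V(Y) = (-16 + 325)/(Y + 134) = 309/(134 + Y))
√(V(-537) - 135255) = √(309/(134 - 537) - 135255) = √(309/(-403) - 135255) = √(309*(-1/403) - 135255) = √(-309/403 - 135255) = √(-54508074/403) = I*√21966753822/403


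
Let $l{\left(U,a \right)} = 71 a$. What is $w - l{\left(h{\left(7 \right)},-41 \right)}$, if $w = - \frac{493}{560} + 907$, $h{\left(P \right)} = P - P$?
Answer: $\frac{2137587}{560} \approx 3817.1$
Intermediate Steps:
$h{\left(P \right)} = 0$
$w = \frac{507427}{560}$ ($w = \left(-493\right) \frac{1}{560} + 907 = - \frac{493}{560} + 907 = \frac{507427}{560} \approx 906.12$)
$w - l{\left(h{\left(7 \right)},-41 \right)} = \frac{507427}{560} - 71 \left(-41\right) = \frac{507427}{560} - -2911 = \frac{507427}{560} + 2911 = \frac{2137587}{560}$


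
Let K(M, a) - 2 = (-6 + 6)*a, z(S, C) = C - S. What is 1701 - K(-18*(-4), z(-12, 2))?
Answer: 1699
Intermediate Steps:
K(M, a) = 2 (K(M, a) = 2 + (-6 + 6)*a = 2 + 0*a = 2 + 0 = 2)
1701 - K(-18*(-4), z(-12, 2)) = 1701 - 1*2 = 1701 - 2 = 1699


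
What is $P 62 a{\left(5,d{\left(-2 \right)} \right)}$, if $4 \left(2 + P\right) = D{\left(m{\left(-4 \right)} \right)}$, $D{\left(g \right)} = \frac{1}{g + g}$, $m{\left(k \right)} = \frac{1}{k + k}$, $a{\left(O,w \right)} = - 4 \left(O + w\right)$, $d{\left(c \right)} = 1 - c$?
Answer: $5952$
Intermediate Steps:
$a{\left(O,w \right)} = - 4 O - 4 w$
$m{\left(k \right)} = \frac{1}{2 k}$
$D{\left(g \right)} = \frac{1}{2 g}$
$P = -3$ ($P = -2 + \frac{\frac{1}{2} \frac{1}{\frac{1}{2} \frac{1}{-4}}}{4} = -2 + \frac{\frac{1}{2} \frac{1}{\frac{1}{2} \left(- \frac{1}{4}\right)}}{4} = -2 + \frac{\frac{1}{2} \frac{1}{- \frac{1}{8}}}{4} = -2 + \frac{\frac{1}{2} \left(-8\right)}{4} = -2 + \frac{1}{4} \left(-4\right) = -2 - 1 = -3$)
$P 62 a{\left(5,d{\left(-2 \right)} \right)} = \left(-3\right) 62 \left(\left(-4\right) 5 - 4 \left(1 - -2\right)\right) = - 186 \left(-20 - 4 \left(1 + 2\right)\right) = - 186 \left(-20 - 12\right) = \left(-186\right) \left(-32\right) = 5952$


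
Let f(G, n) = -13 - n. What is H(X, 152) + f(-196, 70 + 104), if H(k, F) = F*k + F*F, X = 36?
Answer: 28389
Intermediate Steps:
H(k, F) = F² + F*k (H(k, F) = F*k + F² = F² + F*k)
H(X, 152) + f(-196, 70 + 104) = 152*(152 + 36) + (-13 - (70 + 104)) = 152*188 + (-13 - 1*174) = 28576 + (-13 - 174) = 28576 - 187 = 28389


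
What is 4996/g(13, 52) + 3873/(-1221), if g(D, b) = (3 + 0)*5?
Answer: 2014007/6105 ≈ 329.89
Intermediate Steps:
g(D, b) = 15 (g(D, b) = 3*5 = 15)
4996/g(13, 52) + 3873/(-1221) = 4996/15 + 3873/(-1221) = 4996*(1/15) + 3873*(-1/1221) = 4996/15 - 1291/407 = 2014007/6105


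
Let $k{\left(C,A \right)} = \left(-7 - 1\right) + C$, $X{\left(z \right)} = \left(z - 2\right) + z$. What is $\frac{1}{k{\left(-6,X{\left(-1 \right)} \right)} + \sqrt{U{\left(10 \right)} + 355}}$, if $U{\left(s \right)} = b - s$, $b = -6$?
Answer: $\frac{14}{143} + \frac{\sqrt{339}}{143} \approx 0.22666$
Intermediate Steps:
$X{\left(z \right)} = -2 + 2 z$ ($X{\left(z \right)} = \left(-2 + z\right) + z = -2 + 2 z$)
$k{\left(C,A \right)} = -8 + C$
$U{\left(s \right)} = -6 - s$
$\frac{1}{k{\left(-6,X{\left(-1 \right)} \right)} + \sqrt{U{\left(10 \right)} + 355}} = \frac{1}{\left(-8 - 6\right) + \sqrt{\left(-6 - 10\right) + 355}} = \frac{1}{-14 + \sqrt{\left(-6 - 10\right) + 355}} = \frac{1}{-14 + \sqrt{-16 + 355}} = \frac{1}{-14 + \sqrt{339}}$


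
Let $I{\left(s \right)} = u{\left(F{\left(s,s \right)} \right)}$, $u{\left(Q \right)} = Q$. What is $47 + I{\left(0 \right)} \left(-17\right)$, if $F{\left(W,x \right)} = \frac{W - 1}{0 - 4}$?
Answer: $\frac{171}{4} \approx 42.75$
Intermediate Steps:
$F{\left(W,x \right)} = \frac{1}{4} - \frac{W}{4}$ ($F{\left(W,x \right)} = \frac{-1 + W}{-4} = \left(-1 + W\right) \left(- \frac{1}{4}\right) = \frac{1}{4} - \frac{W}{4}$)
$I{\left(s \right)} = \frac{1}{4} - \frac{s}{4}$
$47 + I{\left(0 \right)} \left(-17\right) = 47 + \left(\frac{1}{4} - 0\right) \left(-17\right) = 47 + \left(\frac{1}{4} + 0\right) \left(-17\right) = 47 + \frac{1}{4} \left(-17\right) = 47 - \frac{17}{4} = \frac{171}{4}$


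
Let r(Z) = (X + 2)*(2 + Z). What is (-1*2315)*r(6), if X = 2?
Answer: -74080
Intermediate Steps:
r(Z) = 8 + 4*Z (r(Z) = (2 + 2)*(2 + Z) = 4*(2 + Z) = 8 + 4*Z)
(-1*2315)*r(6) = (-1*2315)*(8 + 4*6) = -2315*(8 + 24) = -2315*32 = -74080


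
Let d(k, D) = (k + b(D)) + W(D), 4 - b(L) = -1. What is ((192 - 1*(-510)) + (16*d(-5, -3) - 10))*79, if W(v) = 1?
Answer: 55932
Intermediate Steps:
b(L) = 5 (b(L) = 4 - 1*(-1) = 4 + 1 = 5)
d(k, D) = 6 + k (d(k, D) = (k + 5) + 1 = (5 + k) + 1 = 6 + k)
((192 - 1*(-510)) + (16*d(-5, -3) - 10))*79 = ((192 - 1*(-510)) + (16*(6 - 5) - 10))*79 = ((192 + 510) + (16*1 - 10))*79 = (702 + (16 - 10))*79 = (702 + 6)*79 = 708*79 = 55932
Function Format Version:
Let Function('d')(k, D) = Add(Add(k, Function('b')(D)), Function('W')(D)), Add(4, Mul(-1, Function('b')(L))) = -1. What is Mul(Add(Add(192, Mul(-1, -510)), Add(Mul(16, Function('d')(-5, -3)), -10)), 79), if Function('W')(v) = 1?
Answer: 55932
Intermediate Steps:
Function('b')(L) = 5 (Function('b')(L) = Add(4, Mul(-1, -1)) = Add(4, 1) = 5)
Function('d')(k, D) = Add(6, k) (Function('d')(k, D) = Add(Add(k, 5), 1) = Add(Add(5, k), 1) = Add(6, k))
Mul(Add(Add(192, Mul(-1, -510)), Add(Mul(16, Function('d')(-5, -3)), -10)), 79) = Mul(Add(Add(192, Mul(-1, -510)), Add(Mul(16, Add(6, -5)), -10)), 79) = Mul(Add(Add(192, 510), Add(Mul(16, 1), -10)), 79) = Mul(Add(702, Add(16, -10)), 79) = Mul(Add(702, 6), 79) = Mul(708, 79) = 55932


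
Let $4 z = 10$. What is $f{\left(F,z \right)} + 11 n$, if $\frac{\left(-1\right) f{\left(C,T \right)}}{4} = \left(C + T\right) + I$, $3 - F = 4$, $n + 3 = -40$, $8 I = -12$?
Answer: $-473$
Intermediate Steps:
$z = \frac{5}{2}$ ($z = \frac{1}{4} \cdot 10 = \frac{5}{2} \approx 2.5$)
$I = - \frac{3}{2}$ ($I = \frac{1}{8} \left(-12\right) = - \frac{3}{2} \approx -1.5$)
$n = -43$ ($n = -3 - 40 = -43$)
$F = -1$ ($F = 3 - 4 = -1$)
$f{\left(C,T \right)} = 6 - 4 C - 4 T$ ($f{\left(C,T \right)} = - 4 \left(\left(C + T\right) - \frac{3}{2}\right) = - 4 \left(- \frac{3}{2} + C + T\right) = 6 - 4 C - 4 T$)
$f{\left(F,z \right)} + 11 n = \left(6 - -4 - 10\right) + 11 \left(-43\right) = \left(6 + 4 - 10\right) - 473 = 0 - 473 = -473$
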